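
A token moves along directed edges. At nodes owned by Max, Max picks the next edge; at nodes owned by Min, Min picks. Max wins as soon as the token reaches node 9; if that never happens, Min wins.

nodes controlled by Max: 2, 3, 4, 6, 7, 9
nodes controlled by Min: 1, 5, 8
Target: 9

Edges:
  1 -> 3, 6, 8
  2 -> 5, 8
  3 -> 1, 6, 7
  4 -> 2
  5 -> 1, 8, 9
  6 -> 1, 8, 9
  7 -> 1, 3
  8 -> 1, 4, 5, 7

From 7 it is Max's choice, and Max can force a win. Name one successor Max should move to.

3

A0 = {9}
A1: add {6} — 6 (Max) has 6→9.
A2: add {3} — 3 (Max) has 3→6.
A3: add {7} — 7 (Max) has 7→3.
A4 = A3; e.g. 1 (Min) can still go to 8. Fixed point.
From 7, successor 3 is in the attractor (rank 2); the other successor 1 is not.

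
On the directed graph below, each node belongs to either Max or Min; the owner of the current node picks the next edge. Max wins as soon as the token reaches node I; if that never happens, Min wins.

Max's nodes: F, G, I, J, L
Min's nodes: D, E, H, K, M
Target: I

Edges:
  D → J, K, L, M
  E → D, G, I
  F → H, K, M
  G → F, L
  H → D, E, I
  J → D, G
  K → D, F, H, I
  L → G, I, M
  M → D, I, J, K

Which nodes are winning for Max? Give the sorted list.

G, I, J, L

A0 = {I}
A1: add {L} — L (Max) has L→I.
A2: add {G} — G (Max) has G→L.
A3: add {J} — J (Max) has J→G.
A4 = A3; e.g. D (Min) can still go to K. Fixed point.
Max's winning region = {G, I, J, L}.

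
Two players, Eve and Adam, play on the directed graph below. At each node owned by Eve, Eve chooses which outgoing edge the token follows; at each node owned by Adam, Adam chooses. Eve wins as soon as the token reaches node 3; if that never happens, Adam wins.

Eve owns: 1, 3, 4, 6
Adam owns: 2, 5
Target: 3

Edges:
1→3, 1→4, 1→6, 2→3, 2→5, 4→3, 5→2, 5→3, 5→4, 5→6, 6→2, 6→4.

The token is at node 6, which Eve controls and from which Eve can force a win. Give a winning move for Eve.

4

A0 = {3}
A1: add {1, 4} — 1 (Eve) has 1→3; 4 (Eve) has 4→3.
A2: add {6} — 6 (Eve) has 6→4.
A3 = A2; e.g. 2 (Adam) can still go to 5. Fixed point.
From 6, successor 4 is in the attractor (rank 1); the other successor 2 is not.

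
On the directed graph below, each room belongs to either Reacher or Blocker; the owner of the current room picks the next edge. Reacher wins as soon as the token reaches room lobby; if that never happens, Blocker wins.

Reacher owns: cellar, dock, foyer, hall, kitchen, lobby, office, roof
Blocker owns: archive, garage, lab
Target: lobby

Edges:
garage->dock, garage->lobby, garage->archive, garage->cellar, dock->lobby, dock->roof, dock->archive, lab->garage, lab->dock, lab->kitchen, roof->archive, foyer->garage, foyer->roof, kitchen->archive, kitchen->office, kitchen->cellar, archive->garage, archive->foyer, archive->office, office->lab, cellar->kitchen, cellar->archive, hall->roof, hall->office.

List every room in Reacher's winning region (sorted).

dock, lobby

A0 = {lobby}
A1: add {dock} — dock (Reacher) has dock→lobby.
A2 = A1; e.g. garage (Blocker) can still go to archive. Fixed point.
Reacher's winning region = {dock, lobby}.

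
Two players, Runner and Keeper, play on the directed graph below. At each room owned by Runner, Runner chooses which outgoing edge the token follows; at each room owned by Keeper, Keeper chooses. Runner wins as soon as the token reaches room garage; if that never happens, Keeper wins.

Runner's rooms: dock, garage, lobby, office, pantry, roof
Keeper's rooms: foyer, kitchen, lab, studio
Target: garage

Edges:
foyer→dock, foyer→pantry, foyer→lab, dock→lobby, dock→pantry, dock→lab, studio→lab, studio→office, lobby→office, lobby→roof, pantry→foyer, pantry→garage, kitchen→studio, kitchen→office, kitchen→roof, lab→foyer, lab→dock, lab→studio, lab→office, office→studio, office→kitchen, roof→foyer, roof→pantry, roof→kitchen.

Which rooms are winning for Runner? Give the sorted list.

A0 = {garage}
A1: add {pantry} — pantry (Runner) has pantry→garage.
A2: add {dock, roof} — dock (Runner) has dock→pantry; roof (Runner) has roof→pantry.
A3: add {lobby} — lobby (Runner) has lobby→roof.
A4 = A3; e.g. foyer (Keeper) can still go to lab. Fixed point.
Runner's winning region = {dock, garage, lobby, pantry, roof}.

dock, garage, lobby, pantry, roof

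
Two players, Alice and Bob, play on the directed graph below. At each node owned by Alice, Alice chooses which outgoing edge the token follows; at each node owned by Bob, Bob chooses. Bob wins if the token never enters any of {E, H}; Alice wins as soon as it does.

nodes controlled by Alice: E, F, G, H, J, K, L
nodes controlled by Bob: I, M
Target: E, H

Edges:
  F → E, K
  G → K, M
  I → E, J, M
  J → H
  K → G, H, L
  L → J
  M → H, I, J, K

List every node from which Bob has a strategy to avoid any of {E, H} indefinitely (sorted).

I, M

A0 = {E, H}
A1: add {F, J, K} — F (Alice) has F→E; J (Alice) has J→H; K (Alice) has K→H.
A2: add {G, L} — G (Alice) has G→K; L (Alice) has L→J.
A3 = A2; e.g. I (Bob) can still go to M. Fixed point.
Alice's attractor = {E, F, G, H, J, K, L}; Bob avoids the target exactly from the complement.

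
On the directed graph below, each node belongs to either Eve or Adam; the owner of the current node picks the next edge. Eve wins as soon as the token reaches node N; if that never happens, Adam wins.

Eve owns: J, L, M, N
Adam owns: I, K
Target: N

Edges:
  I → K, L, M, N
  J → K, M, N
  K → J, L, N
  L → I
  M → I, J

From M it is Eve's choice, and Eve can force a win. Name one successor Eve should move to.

J

A0 = {N}
A1: add {J} — J (Eve) has J→N.
A2: add {M} — M (Eve) has M→J.
A3 = A2; e.g. I (Adam) can still go to K. Fixed point.
From M, successor J is in the attractor (rank 1); the other successor I is not.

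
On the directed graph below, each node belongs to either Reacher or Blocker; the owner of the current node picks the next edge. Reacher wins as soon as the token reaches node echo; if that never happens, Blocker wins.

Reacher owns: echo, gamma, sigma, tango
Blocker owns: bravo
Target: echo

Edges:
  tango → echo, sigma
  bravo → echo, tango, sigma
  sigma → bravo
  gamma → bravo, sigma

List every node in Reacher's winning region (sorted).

echo, tango

A0 = {echo}
A1: add {tango} — tango (Reacher) has tango→echo.
A2 = A1; e.g. bravo (Blocker) can still go to sigma. Fixed point.
Reacher's winning region = {echo, tango}.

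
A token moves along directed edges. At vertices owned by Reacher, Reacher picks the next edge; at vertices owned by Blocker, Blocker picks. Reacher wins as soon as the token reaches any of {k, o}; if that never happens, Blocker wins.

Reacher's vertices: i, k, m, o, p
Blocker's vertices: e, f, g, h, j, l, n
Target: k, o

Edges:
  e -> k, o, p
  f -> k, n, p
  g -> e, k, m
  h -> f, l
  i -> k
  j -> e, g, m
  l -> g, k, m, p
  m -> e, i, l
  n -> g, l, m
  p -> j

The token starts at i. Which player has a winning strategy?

Reacher

A0 = {k, o}
A1: add {i} — i (Reacher) has i→k.
i ∈ A1, so Reacher can force the target.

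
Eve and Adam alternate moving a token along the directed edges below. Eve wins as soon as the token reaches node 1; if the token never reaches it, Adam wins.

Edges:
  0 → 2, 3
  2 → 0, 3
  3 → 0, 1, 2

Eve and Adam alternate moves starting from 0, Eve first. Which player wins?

Track states (vertex, player-to-move).
A0 = {(1,Eve), (1,Adam)}
A1: add {(3,Eve)}.
A2 = A1; e.g. (0,Eve) stays out. (0,Eve) never enters ⇒ Adam avoids the target.

Adam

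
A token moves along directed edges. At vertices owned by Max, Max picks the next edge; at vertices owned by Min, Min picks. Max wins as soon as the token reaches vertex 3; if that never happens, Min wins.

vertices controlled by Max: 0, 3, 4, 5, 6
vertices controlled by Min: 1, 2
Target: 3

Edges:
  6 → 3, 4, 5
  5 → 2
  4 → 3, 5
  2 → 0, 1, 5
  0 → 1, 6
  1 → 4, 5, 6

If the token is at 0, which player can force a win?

A0 = {3}
A1: add {4, 6} — 4 (Max) has 4→3; 6 (Max) has 6→3.
A2: add {0} — 0 (Max) has 0→6.
A3 = A2; e.g. 1 (Min) can still go to 5. Fixed point.
0 ∈ A2, so Max can force the target.

Max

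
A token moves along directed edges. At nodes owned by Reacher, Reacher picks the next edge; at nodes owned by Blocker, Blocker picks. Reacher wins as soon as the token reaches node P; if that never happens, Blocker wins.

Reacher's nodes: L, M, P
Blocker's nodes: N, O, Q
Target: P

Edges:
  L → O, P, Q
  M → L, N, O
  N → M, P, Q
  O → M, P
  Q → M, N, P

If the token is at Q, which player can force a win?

Blocker

A0 = {P}
A1: add {L} — L (Reacher) has L→P.
A2: add {M} — M (Reacher) has M→L.
A3: add {O} — O (Blocker): all of {M, P} already in.
A4 = A3; e.g. N (Blocker) can still go to Q. Fixed point.
Q never enters the attractor, so Blocker can avoid the target forever.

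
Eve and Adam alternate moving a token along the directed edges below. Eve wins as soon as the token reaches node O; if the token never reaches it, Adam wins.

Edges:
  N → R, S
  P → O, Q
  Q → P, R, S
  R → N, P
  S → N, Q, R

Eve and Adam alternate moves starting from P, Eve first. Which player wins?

Eve

Track states (vertex, player-to-move).
A0 = {(O,Eve), (O,Adam)}
A1: add {(P,Eve)}.
(P,Eve) ∈ A1 ⇒ Eve forces the target.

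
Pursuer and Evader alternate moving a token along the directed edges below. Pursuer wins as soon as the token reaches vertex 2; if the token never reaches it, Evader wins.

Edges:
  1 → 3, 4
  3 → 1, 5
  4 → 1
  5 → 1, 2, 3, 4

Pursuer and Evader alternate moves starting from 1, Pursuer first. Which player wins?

Track states (vertex, player-to-move).
A0 = {(2,Pursuer), (2,Evader)}
A1: add {(5,Pursuer)}.
A2 = A1; e.g. (1,Pursuer) stays out. (1,Pursuer) never enters ⇒ Evader avoids the target.

Evader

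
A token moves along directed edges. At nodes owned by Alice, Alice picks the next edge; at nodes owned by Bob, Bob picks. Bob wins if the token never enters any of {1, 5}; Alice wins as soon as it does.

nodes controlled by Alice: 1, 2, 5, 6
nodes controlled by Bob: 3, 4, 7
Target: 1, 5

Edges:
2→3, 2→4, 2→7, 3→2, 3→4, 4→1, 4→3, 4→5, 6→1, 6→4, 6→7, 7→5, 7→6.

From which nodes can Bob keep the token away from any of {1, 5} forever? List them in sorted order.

3, 4

A0 = {1, 5}
A1: add {6} — 6 (Alice) has 6→1.
A2: add {7} — 7 (Bob): all of {5, 6} already in.
A3: add {2} — 2 (Alice) has 2→7.
A4 = A3; e.g. 3 (Bob) can still go to 4. Fixed point.
Alice's attractor = {1, 2, 5, 6, 7}; Bob avoids the target exactly from the complement.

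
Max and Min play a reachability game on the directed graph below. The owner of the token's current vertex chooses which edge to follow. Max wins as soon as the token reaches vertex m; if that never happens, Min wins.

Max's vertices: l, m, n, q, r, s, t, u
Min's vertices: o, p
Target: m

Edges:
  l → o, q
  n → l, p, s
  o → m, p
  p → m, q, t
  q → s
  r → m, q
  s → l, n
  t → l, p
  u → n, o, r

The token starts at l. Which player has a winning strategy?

Min

A0 = {m}
A1: add {r} — r (Max) has r→m.
A2: add {u} — u (Max) has u→r.
A3 = A2; e.g. l (Max) has no edge into A2. Fixed point.
l never enters the attractor, so Min can avoid the target forever.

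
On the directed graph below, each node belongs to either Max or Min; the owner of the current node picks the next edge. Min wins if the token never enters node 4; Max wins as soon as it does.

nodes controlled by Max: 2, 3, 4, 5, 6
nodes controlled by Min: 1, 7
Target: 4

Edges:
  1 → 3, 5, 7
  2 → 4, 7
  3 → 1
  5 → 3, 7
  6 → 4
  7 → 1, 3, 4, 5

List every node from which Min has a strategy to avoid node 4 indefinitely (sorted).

1, 3, 5, 7

A0 = {4}
A1: add {2, 6} — 2 (Max) has 2→4; 6 (Max) has 6→4.
A2 = A1; e.g. 1 (Min) can still go to 3. Fixed point.
Max's attractor = {2, 4, 6}; Min avoids the target exactly from the complement.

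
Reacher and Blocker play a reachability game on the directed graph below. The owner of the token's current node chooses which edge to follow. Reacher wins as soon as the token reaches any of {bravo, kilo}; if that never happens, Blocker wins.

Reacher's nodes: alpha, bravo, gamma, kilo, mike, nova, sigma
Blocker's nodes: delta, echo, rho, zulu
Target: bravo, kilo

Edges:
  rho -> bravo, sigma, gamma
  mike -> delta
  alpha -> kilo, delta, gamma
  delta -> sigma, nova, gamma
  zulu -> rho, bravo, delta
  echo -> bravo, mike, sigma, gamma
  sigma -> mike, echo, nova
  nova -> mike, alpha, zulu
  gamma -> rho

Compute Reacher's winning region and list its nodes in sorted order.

A0 = {bravo, kilo}
A1: add {alpha} — alpha (Reacher) has alpha→kilo.
A2: add {nova} — nova (Reacher) has nova→alpha.
A3: add {sigma} — sigma (Reacher) has sigma→nova.
A4 = A3; e.g. rho (Blocker) can still go to gamma. Fixed point.
Reacher's winning region = {alpha, bravo, kilo, nova, sigma}.

alpha, bravo, kilo, nova, sigma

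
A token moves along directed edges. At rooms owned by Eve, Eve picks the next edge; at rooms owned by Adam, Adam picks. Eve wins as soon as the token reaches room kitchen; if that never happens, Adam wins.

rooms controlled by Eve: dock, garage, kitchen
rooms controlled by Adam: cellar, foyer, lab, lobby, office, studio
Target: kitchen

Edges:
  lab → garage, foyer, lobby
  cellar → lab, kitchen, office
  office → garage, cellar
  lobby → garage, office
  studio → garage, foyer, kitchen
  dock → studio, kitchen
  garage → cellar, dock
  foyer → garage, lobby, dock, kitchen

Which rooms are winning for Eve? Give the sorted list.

dock, garage, kitchen

A0 = {kitchen}
A1: add {dock} — dock (Eve) has dock→kitchen.
A2: add {garage} — garage (Eve) has garage→dock.
A3 = A2; e.g. cellar (Adam) can still go to lab. Fixed point.
Eve's winning region = {dock, garage, kitchen}.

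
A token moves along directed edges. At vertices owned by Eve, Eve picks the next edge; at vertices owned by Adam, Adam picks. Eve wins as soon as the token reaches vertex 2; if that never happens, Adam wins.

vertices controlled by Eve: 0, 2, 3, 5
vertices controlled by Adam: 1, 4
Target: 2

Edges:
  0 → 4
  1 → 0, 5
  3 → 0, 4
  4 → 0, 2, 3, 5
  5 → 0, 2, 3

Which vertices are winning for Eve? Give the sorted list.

A0 = {2}
A1: add {5} — 5 (Eve) has 5→2.
A2 = A1; e.g. 0 (Eve) has no edge into A1. Fixed point.
Eve's winning region = {2, 5}.

2, 5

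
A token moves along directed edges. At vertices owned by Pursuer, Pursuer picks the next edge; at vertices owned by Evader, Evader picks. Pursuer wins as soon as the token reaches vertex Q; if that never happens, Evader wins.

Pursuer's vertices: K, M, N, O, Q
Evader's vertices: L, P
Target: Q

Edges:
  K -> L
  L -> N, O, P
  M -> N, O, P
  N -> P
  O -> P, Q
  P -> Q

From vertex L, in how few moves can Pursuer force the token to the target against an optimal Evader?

3

A0 = {Q}
A1: add {O, P} — O (Pursuer) has O→Q; P (Evader): all of {Q} already in.
A2: add {M, N} — M (Pursuer) has M→O; N (Pursuer) has N→P.
A3: add {L} — L (Evader): all of {N, O, P} already in.
L enters the attractor at level 3, so Pursuer can force the target in 3 moves from there.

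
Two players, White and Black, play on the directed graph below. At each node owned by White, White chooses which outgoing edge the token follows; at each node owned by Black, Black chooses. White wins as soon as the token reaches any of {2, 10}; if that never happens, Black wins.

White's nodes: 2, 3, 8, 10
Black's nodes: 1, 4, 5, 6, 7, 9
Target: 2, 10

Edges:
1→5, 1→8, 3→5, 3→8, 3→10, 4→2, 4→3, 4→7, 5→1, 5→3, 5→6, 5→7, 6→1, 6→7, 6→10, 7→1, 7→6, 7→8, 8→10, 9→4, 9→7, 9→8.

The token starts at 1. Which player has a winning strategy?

Black

A0 = {2, 10}
A1: add {3, 8} — 3 (White) has 3→10; 8 (White) has 8→10.
A2 = A1; e.g. 1 (Black) can still go to 5. Fixed point.
1 never enters the attractor, so Black can avoid the target forever.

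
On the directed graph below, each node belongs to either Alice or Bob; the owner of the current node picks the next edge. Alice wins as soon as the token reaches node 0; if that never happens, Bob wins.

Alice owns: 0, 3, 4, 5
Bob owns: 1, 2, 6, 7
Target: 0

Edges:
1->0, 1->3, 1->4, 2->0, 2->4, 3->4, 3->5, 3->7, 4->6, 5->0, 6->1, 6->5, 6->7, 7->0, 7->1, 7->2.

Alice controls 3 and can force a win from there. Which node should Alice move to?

5

A0 = {0}
A1: add {5} — 5 (Alice) has 5→0.
A2: add {3} — 3 (Alice) has 3→5.
A3 = A2; e.g. 1 (Bob) can still go to 4. Fixed point.
From 3, successor 5 is in the attractor (rank 1); the other successors 4, 7 are not.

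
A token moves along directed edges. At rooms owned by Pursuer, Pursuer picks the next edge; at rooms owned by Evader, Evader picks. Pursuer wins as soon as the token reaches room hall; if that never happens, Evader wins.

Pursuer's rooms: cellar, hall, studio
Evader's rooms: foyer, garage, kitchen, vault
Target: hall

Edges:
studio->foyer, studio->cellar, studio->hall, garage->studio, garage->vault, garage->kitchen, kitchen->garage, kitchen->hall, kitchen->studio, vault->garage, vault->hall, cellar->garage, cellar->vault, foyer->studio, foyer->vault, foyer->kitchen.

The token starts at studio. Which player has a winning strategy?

A0 = {hall}
A1: add {studio} — studio (Pursuer) has studio→hall.
A2 = A1; e.g. foyer (Evader) can still go to vault. Fixed point.
studio ∈ A1, so Pursuer can force the target.

Pursuer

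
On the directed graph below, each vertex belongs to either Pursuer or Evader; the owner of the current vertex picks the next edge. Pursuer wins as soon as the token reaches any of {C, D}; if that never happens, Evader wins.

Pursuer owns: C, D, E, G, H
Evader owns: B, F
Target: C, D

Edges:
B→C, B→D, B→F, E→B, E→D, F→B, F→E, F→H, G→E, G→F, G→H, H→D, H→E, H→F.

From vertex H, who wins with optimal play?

A0 = {C, D}
A1: add {E, H} — E (Pursuer) has E→D; H (Pursuer) has H→D.
H ∈ A1, so Pursuer can force the target.

Pursuer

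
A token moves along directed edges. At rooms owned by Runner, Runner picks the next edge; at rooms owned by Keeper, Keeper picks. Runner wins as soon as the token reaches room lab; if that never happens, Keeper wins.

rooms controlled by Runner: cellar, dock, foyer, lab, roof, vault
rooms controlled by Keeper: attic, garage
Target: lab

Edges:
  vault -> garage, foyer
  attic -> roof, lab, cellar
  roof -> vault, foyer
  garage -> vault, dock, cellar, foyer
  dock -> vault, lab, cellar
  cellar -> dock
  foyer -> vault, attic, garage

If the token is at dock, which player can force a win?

Runner

A0 = {lab}
A1: add {dock} — dock (Runner) has dock→lab.
dock ∈ A1, so Runner can force the target.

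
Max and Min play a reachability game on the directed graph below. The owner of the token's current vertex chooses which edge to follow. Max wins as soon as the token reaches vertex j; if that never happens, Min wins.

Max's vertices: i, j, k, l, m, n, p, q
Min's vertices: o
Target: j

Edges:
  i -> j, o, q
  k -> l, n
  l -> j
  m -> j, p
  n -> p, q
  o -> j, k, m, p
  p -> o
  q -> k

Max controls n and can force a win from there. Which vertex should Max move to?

q

A0 = {j}
A1: add {i, l, m} — i (Max) has i→j; l (Max) has l→j; m (Max) has m→j.
A2: add {k} — k (Max) has k→l.
A3: add {q} — q (Max) has q→k.
A4: add {n} — n (Max) has n→q.
A5 = A4; e.g. o (Min) can still go to p. Fixed point.
From n, successor q is in the attractor (rank 3); the other successor p is not.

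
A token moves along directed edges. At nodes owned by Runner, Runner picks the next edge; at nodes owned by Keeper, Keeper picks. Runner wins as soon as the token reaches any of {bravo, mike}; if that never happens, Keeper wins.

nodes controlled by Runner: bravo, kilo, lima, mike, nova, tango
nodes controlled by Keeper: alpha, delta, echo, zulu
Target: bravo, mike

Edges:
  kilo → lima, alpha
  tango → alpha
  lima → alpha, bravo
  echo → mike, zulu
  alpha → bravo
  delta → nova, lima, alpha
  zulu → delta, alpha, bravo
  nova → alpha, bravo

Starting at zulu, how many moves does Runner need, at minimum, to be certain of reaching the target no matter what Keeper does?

A0 = {bravo, mike}
A1: add {alpha, lima, nova} — nova (Runner) has nova→bravo; lima (Runner) has lima→bravo; alpha (Keeper): all of {bravo} already in.
A2: add {delta, kilo, tango} — tango (Runner) has tango→alpha; delta (Keeper): all of {nova, lima, alpha} already in; kilo (Runner) has kilo→lima.
A3: add {zulu} — zulu (Keeper): all of {delta, alpha, bravo} already in.
zulu enters the attractor at level 3, so Runner can force the target in 3 moves from there.

3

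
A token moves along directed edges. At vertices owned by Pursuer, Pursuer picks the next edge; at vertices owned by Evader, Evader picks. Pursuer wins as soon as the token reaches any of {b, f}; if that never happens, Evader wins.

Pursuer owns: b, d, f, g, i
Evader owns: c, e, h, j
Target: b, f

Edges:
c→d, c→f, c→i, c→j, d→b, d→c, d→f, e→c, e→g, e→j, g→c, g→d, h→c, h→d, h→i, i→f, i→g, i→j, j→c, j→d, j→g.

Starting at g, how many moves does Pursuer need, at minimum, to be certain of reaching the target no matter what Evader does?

2

A0 = {b, f}
A1: add {d, i} — d (Pursuer) has d→b; i (Pursuer) has i→f.
A2: add {g} — g (Pursuer) has g→d.
A3 = A2; e.g. c (Evader) can still go to j. Fixed point.
g enters the attractor at level 2, so Pursuer can force the target in 2 moves from there.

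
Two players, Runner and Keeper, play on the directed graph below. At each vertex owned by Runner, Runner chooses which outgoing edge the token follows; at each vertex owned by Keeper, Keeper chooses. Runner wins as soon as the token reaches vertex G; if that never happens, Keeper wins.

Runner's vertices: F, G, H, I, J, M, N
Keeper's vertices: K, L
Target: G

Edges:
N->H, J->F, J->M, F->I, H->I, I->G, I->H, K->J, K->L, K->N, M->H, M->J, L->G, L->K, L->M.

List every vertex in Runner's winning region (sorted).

A0 = {G}
A1: add {I} — I (Runner) has I→G.
A2: add {F, H} — F (Runner) has F→I; H (Runner) has H→I.
A3: add {J, M, N} — J (Runner) has J→F; M (Runner) has M→H; N (Runner) has N→H.
A4 = A3; e.g. K (Keeper) can still go to L. Fixed point.
Runner's winning region = {F, G, H, I, J, M, N}.

F, G, H, I, J, M, N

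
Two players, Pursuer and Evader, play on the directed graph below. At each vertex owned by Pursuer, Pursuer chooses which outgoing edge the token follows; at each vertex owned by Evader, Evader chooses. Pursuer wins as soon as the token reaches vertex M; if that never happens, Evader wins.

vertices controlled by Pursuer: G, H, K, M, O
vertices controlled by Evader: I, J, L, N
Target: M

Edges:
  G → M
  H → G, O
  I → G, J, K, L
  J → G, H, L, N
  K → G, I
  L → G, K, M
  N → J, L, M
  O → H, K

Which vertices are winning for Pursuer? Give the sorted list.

G, H, K, L, M, O

A0 = {M}
A1: add {G} — G (Pursuer) has G→M.
A2: add {H, K} — H (Pursuer) has H→G; K (Pursuer) has K→G.
A3: add {L, O} — L (Evader): all of {G, K, M} already in; O (Pursuer) has O→H.
A4 = A3; e.g. I (Evader) can still go to J. Fixed point.
Pursuer's winning region = {G, H, K, L, M, O}.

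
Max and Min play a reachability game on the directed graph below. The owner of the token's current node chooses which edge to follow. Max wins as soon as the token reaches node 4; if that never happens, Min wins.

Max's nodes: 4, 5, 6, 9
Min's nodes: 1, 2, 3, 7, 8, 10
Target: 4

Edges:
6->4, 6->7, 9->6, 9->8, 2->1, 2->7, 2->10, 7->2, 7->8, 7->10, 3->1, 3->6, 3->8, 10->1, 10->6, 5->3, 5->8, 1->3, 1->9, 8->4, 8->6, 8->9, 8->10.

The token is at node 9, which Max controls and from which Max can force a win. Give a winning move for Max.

6

A0 = {4}
A1: add {6} — 6 (Max) has 6→4.
A2: add {9} — 9 (Max) has 9→6.
A3 = A2; e.g. 1 (Min) can still go to 3. Fixed point.
From 9, successor 6 is in the attractor (rank 1); the other successor 8 is not.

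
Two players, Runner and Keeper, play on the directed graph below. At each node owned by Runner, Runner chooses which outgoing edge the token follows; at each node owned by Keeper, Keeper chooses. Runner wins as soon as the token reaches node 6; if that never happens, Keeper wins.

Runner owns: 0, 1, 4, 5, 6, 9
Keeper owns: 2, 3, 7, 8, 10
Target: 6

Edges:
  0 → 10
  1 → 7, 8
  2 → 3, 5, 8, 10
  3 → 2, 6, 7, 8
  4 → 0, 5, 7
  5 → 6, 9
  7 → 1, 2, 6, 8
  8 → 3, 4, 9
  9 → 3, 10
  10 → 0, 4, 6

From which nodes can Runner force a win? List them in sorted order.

4, 5, 6

A0 = {6}
A1: add {5} — 5 (Runner) has 5→6.
A2: add {4} — 4 (Runner) has 4→5.
A3 = A2; e.g. 0 (Runner) has no edge into A2. Fixed point.
Runner's winning region = {4, 5, 6}.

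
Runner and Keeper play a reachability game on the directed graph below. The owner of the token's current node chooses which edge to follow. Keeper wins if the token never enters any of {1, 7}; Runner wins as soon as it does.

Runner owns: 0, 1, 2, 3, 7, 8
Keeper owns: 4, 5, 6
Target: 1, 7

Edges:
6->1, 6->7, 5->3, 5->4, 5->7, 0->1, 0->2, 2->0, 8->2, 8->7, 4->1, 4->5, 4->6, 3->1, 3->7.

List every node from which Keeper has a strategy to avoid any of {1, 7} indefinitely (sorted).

A0 = {1, 7}
A1: add {0, 3, 6, 8} — 0 (Runner) has 0→1; 3 (Runner) has 3→1; 6 (Keeper): all of {1, 7} already in; 8 (Runner) has 8→7.
A2: add {2} — 2 (Runner) has 2→0.
A3 = A2; e.g. 4 (Keeper) can still go to 5. Fixed point.
Runner's attractor = {0, 1, 2, 3, 6, 7, 8}; Keeper avoids the target exactly from the complement.

4, 5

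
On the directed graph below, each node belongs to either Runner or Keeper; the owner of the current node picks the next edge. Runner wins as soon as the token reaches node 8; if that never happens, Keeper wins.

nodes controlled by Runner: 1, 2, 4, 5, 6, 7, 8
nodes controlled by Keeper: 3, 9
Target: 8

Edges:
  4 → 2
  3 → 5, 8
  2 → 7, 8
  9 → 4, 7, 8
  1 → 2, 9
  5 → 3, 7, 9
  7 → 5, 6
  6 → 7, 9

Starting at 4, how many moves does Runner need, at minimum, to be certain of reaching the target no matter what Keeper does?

A0 = {8}
A1: add {2} — 2 (Runner) has 2→8.
A2: add {1, 4} — 1 (Runner) has 1→2; 4 (Runner) has 4→2.
A3 = A2; e.g. 3 (Keeper) can still go to 5. Fixed point.
4 enters the attractor at level 2, so Runner can force the target in 2 moves from there.

2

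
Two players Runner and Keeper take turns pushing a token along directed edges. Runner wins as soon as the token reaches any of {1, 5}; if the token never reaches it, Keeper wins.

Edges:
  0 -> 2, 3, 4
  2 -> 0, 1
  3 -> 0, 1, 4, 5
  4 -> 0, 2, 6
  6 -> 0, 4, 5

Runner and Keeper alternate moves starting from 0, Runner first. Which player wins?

Keeper

Track states (vertex, player-to-move).
A0 = {(1,Runner), (1,Keeper), (5,Runner), (5,Keeper)}
A1: add {(2,Runner), (3,Runner), (6,Runner)}.
A2 = A1; e.g. (0,Runner) stays out. (0,Runner) never enters ⇒ Keeper avoids the target.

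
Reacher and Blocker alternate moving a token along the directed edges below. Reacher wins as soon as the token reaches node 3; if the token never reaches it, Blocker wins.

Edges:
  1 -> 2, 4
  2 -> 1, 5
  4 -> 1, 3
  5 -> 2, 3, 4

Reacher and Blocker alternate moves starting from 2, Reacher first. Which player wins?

Track states (vertex, player-to-move).
A0 = {(3,Reacher), (3,Blocker)}
A1: add {(4,Reacher), (5,Reacher)}.
A2 = A1; e.g. (1,Reacher) stays out. (2,Reacher) never enters ⇒ Blocker avoids the target.

Blocker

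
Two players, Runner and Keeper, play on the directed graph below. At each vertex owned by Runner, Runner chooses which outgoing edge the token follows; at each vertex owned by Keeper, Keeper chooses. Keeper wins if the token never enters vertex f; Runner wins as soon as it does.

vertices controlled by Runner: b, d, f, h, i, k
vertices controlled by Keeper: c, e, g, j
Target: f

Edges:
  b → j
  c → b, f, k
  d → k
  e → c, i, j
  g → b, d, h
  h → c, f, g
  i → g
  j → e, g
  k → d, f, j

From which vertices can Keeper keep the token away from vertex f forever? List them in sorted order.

A0 = {f}
A1: add {h, k} — h (Runner) has h→f; k (Runner) has k→f.
A2: add {d} — d (Runner) has d→k.
A3 = A2; e.g. b (Runner) has no edge into A2. Fixed point.
Runner's attractor = {d, f, h, k}; Keeper avoids the target exactly from the complement.

b, c, e, g, i, j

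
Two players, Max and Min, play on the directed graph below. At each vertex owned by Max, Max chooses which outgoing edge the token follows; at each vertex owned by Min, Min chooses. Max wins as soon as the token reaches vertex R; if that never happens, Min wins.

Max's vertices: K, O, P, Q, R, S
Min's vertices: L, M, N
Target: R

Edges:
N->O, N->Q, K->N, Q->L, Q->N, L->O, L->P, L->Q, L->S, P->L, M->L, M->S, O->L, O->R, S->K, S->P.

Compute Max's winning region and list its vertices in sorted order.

O, R

A0 = {R}
A1: add {O} — O (Max) has O→R.
A2 = A1; e.g. K (Max) has no edge into A1. Fixed point.
Max's winning region = {O, R}.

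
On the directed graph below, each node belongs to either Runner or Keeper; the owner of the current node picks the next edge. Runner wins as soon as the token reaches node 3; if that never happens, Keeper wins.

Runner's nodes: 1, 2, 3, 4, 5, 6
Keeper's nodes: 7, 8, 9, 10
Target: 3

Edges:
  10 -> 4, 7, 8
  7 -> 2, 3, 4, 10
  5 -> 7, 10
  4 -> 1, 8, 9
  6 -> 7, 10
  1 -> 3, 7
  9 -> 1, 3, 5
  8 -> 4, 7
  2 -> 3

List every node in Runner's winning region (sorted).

1, 2, 3, 4

A0 = {3}
A1: add {1, 2} — 1 (Runner) has 1→3; 2 (Runner) has 2→3.
A2: add {4} — 4 (Runner) has 4→1.
A3 = A2; e.g. 5 (Runner) has no edge into A2. Fixed point.
Runner's winning region = {1, 2, 3, 4}.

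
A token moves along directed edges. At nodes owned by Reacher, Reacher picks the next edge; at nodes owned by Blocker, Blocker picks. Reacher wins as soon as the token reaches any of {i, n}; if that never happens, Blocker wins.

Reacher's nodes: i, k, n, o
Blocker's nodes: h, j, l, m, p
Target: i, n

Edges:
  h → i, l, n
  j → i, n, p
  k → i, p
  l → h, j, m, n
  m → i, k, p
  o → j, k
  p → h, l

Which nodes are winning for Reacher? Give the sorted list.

i, k, n, o

A0 = {i, n}
A1: add {k} — k (Reacher) has k→i.
A2: add {o} — o (Reacher) has o→k.
A3 = A2; e.g. h (Blocker) can still go to l. Fixed point.
Reacher's winning region = {i, k, n, o}.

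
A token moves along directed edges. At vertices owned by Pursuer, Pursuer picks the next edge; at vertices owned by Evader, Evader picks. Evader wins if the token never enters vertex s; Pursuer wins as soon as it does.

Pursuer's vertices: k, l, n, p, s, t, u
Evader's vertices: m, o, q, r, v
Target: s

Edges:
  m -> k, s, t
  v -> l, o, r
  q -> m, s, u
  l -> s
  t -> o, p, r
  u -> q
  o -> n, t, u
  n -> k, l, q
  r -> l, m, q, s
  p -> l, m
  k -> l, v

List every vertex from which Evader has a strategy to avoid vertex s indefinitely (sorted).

A0 = {s}
A1: add {l} — l (Pursuer) has l→s.
A2: add {k, n, p} — k (Pursuer) has k→l; n (Pursuer) has n→l; p (Pursuer) has p→l.
A3: add {t} — t (Pursuer) has t→p.
A4: add {m} — m (Evader): all of {k, s, t} already in.
A5 = A4; e.g. o (Evader) can still go to u. Fixed point.
Pursuer's attractor = {k, l, m, n, p, s, t}; Evader avoids the target exactly from the complement.

o, q, r, u, v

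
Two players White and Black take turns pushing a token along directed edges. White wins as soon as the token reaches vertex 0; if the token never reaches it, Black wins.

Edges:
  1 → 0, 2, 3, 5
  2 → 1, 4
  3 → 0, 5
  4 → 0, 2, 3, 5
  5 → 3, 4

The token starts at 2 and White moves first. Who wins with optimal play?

Track states (vertex, player-to-move).
A0 = {(0,White), (0,Black)}
A1: add {(1,White), (3,White), (4,White)}.
A2: add {(2,Black), (5,Black)}.
A3 = A2; e.g. (1,Black) stays out. (2,White) never enters ⇒ Black avoids the target.

Black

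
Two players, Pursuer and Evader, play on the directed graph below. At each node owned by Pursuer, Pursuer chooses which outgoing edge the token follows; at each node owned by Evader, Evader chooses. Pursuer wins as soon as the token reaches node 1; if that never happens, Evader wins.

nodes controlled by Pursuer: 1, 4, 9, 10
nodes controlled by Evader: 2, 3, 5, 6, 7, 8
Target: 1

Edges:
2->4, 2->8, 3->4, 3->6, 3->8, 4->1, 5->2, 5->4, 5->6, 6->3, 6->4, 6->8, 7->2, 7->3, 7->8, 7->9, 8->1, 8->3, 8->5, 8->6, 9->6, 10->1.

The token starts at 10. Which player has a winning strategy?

A0 = {1}
A1: add {4, 10} — 4 (Pursuer) has 4→1; 10 (Pursuer) has 10→1.
A2 = A1; e.g. 2 (Evader) can still go to 8. Fixed point.
10 ∈ A1, so Pursuer can force the target.

Pursuer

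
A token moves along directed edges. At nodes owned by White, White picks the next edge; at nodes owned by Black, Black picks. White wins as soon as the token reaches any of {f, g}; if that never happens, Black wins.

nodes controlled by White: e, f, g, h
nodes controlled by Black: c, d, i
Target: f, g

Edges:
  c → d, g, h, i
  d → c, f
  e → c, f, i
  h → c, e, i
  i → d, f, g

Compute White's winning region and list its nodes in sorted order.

A0 = {f, g}
A1: add {e} — e (White) has e→f.
A2: add {h} — h (White) has h→e.
A3 = A2; e.g. c (Black) can still go to d. Fixed point.
White's winning region = {e, f, g, h}.

e, f, g, h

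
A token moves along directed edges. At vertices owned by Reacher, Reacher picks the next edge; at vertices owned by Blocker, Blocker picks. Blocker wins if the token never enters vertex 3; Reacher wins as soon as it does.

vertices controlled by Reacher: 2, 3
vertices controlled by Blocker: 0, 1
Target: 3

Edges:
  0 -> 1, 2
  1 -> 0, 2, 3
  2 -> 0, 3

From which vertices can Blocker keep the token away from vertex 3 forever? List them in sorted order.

A0 = {3}
A1: add {2} — 2 (Reacher) has 2→3.
A2 = A1; e.g. 0 (Blocker) can still go to 1. Fixed point.
Reacher's attractor = {2, 3}; Blocker avoids the target exactly from the complement.

0, 1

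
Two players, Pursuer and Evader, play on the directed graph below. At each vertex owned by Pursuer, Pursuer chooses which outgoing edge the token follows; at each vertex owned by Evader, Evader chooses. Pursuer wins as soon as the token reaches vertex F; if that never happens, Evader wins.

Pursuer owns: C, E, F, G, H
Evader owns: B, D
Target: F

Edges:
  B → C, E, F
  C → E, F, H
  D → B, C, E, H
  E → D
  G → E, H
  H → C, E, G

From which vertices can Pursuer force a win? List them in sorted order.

C, F, G, H

A0 = {F}
A1: add {C} — C (Pursuer) has C→F.
A2: add {H} — H (Pursuer) has H→C.
A3: add {G} — G (Pursuer) has G→H.
A4 = A3; e.g. B (Evader) can still go to E. Fixed point.
Pursuer's winning region = {C, F, G, H}.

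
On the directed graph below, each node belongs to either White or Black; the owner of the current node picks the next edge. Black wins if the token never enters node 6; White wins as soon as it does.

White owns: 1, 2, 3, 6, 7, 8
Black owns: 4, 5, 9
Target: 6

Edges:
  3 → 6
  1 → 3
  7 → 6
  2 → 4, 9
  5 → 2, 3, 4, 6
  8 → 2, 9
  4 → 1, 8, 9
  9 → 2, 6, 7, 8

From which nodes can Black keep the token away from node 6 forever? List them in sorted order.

2, 4, 5, 8, 9

A0 = {6}
A1: add {3, 7} — 3 (White) has 3→6; 7 (White) has 7→6.
A2: add {1} — 1 (White) has 1→3.
A3 = A2; e.g. 2 (White) has no edge into A2. Fixed point.
White's attractor = {1, 3, 6, 7}; Black avoids the target exactly from the complement.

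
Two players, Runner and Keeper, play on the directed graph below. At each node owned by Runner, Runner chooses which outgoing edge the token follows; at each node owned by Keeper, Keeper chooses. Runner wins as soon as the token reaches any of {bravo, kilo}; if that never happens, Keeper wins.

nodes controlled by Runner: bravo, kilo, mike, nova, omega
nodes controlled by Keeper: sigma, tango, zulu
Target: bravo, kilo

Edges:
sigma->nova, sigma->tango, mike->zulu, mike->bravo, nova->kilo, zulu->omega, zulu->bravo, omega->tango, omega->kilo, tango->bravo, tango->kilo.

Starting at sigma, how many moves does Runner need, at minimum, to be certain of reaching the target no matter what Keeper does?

A0 = {bravo, kilo}
A1: add {mike, nova, omega, tango} — mike (Runner) has mike→bravo; nova (Runner) has nova→kilo; omega (Runner) has omega→kilo; tango (Keeper): all of {bravo, kilo} already in.
A2: add {sigma, zulu} — sigma (Keeper): all of {nova, tango} already in; zulu (Keeper): all of {omega, bravo} already in.
A2 = all vertices. Fixed point.
sigma enters the attractor at level 2, so Runner can force the target in 2 moves from there.

2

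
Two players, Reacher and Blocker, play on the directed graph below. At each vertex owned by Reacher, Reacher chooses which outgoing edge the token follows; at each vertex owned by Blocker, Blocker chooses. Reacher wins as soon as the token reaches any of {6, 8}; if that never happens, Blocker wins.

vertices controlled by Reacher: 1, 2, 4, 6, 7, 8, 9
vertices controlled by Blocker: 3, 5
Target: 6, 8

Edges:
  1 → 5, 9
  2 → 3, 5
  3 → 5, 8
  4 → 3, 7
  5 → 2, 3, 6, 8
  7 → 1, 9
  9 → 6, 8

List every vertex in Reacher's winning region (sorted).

A0 = {6, 8}
A1: add {9} — 9 (Reacher) has 9→6.
A2: add {1, 7} — 1 (Reacher) has 1→9; 7 (Reacher) has 7→9.
A3: add {4} — 4 (Reacher) has 4→7.
A4 = A3; e.g. 2 (Reacher) has no edge into A3. Fixed point.
Reacher's winning region = {1, 4, 6, 7, 8, 9}.

1, 4, 6, 7, 8, 9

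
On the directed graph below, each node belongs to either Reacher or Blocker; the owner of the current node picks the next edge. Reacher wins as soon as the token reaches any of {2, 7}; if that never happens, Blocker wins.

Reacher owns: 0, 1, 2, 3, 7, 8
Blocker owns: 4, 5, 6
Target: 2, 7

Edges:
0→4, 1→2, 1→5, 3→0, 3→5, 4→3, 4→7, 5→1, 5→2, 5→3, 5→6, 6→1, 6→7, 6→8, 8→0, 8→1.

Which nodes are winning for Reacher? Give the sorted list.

A0 = {2, 7}
A1: add {1} — 1 (Reacher) has 1→2.
A2: add {8} — 8 (Reacher) has 8→1.
A3: add {6} — 6 (Blocker): all of {1, 7, 8} already in.
A4 = A3; e.g. 0 (Reacher) has no edge into A3. Fixed point.
Reacher's winning region = {1, 2, 6, 7, 8}.

1, 2, 6, 7, 8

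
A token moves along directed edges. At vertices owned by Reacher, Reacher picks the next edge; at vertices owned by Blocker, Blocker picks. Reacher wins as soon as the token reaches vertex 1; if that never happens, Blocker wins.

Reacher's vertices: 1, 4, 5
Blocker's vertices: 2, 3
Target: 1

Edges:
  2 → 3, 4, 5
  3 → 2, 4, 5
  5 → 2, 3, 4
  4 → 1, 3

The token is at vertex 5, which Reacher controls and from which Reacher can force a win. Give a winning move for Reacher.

A0 = {1}
A1: add {4} — 4 (Reacher) has 4→1.
A2: add {5} — 5 (Reacher) has 5→4.
A3 = A2; e.g. 2 (Blocker) can still go to 3. Fixed point.
From 5, successor 4 is in the attractor (rank 1); the other successors 2, 3 are not.

4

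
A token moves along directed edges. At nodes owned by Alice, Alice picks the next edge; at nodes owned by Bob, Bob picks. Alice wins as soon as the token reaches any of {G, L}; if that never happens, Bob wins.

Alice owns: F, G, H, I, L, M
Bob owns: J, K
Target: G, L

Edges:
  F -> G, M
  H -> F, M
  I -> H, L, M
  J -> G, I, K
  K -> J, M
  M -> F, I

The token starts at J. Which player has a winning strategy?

Bob

A0 = {G, L}
A1: add {F, I} — F (Alice) has F→G; I (Alice) has I→L.
A2: add {H, M} — H (Alice) has H→F; M (Alice) has M→F.
A3 = A2; e.g. J (Bob) can still go to K. Fixed point.
J never enters the attractor, so Bob can avoid the target forever.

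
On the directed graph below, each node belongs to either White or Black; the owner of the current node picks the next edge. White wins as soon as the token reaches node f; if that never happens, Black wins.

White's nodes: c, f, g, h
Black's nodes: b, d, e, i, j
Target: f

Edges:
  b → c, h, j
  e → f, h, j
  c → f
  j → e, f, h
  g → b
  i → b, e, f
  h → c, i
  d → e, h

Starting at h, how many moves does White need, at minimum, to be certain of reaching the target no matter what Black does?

2

A0 = {f}
A1: add {c} — c (White) has c→f.
A2: add {h} — h (White) has h→c.
A3 = A2; e.g. b (Black) can still go to j. Fixed point.
h enters the attractor at level 2, so White can force the target in 2 moves from there.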